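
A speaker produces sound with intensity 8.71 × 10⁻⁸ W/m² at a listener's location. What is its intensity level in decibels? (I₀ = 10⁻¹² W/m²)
β = 10·log₁₀(I/I₀) = 49.4 dB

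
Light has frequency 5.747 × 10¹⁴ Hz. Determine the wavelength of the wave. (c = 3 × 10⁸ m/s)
λ = c/f = 522 nm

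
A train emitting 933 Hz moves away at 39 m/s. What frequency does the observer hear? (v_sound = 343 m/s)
f_obs = f·v/(v + v_s) = 837.7 Hz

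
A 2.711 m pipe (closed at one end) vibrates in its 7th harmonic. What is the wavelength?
λₙ = 4L/n = 1.549 m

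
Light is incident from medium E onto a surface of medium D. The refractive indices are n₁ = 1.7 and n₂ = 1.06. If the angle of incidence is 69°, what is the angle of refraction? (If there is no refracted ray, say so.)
sin θ₂ = (n₁/n₂)·sin θ₁ = 1.497 > 1, so there is no refracted ray — the light undergoes total internal reflection.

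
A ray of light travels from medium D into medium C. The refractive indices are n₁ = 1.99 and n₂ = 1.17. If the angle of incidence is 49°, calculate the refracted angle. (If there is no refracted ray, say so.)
sin θ₂ = (n₁/n₂)·sin θ₁ = 1.284 > 1, so there is no refracted ray — the light undergoes total internal reflection.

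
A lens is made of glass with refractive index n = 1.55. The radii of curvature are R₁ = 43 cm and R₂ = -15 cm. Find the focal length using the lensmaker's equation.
1/f = (n − 1)(1/R₁ − 1/R₂) → f = 20.22 cm (converging lens)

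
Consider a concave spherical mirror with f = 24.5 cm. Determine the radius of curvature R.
R = 2|f| = 49 cm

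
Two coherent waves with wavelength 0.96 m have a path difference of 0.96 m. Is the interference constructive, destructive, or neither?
constructive — path difference = 1λ, a whole number of wavelengths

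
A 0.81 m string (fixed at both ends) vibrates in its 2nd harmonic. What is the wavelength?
λₙ = 2L/n = 0.81 m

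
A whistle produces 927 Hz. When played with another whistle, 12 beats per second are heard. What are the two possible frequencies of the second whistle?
f₂ = 927 ± 12 Hz → 939 Hz or 915 Hz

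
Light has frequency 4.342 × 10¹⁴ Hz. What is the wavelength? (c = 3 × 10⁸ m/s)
λ = c/f = 690.9 nm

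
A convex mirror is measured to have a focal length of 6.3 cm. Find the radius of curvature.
R = 2|f| = 12.6 cm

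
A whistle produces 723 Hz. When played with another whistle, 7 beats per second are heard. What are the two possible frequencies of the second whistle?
f₂ = 723 ± 7 Hz → 730 Hz or 716 Hz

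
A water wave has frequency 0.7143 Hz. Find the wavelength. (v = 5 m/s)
λ = v/f = 7 m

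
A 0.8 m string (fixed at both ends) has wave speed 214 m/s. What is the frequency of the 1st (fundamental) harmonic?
fₙ = nv/(2L) = 133.8 Hz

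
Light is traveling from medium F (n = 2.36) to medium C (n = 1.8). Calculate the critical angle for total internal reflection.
θc = arcsin(n₂/n₁) = 49.7°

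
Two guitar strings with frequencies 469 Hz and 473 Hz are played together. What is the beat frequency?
4 Hz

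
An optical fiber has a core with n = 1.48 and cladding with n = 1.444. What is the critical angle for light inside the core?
θc = arcsin(n_cladding/n_core) = 77.34°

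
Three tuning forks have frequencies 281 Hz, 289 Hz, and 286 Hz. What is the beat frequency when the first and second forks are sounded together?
8 Hz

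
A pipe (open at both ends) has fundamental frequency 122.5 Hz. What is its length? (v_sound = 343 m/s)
L = v/(2f₁) = 1.4 m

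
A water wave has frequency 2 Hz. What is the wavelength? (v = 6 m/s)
λ = v/f = 3 m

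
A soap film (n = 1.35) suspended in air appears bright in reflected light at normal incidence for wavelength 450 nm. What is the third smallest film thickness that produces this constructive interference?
2nt = (m − ½)λ with m = 3 → t = (m − ½)λ/(2n) = 416.7 nm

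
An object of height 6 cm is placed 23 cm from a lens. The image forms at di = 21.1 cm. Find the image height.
hi = (-di/do) × ho = -5.504 cm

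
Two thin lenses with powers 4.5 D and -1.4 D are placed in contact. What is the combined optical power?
P_total = P₁ + P₂ = 3.1 D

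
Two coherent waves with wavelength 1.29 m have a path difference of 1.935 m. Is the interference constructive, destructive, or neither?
destructive — path difference = 1.5λ, an odd multiple of λ/2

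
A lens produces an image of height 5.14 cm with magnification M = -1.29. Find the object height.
ho = |hi|/|M| = 3.984 cm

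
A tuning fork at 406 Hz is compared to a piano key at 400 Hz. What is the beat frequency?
6 Hz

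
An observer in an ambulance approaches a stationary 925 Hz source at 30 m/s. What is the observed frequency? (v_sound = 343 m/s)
f_obs = f·(v + v_o)/v = 1006 Hz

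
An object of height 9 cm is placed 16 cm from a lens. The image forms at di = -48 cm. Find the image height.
hi = (-di/do) × ho = 27 cm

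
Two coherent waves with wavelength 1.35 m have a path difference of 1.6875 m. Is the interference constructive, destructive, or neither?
neither (partial) — path difference = 1.25λ, neither a whole number of wavelengths nor an odd multiple of λ/2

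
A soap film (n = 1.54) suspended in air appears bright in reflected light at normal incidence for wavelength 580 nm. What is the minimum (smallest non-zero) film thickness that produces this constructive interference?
2nt = (m − ½)λ with m = 1 → t = (m − ½)λ/(2n) = 94.16 nm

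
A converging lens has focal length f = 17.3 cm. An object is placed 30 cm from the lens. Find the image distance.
1/di = 1/f − 1/do → di = 40.87 cm (real image)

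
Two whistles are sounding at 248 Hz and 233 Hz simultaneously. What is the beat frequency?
15 Hz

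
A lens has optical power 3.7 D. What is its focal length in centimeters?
f = 1/P = 27.03 cm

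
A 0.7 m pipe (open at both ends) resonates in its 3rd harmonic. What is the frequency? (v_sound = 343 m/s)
fₙ = nv/(2L) = 735 Hz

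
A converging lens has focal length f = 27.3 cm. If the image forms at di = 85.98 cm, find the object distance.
1/do = 1/f − 1/di → do = 40 cm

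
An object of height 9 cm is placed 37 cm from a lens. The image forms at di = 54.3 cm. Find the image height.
hi = (-di/do) × ho = -13.21 cm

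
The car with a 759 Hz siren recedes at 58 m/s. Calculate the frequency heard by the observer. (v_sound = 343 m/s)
f_obs = f·v/(v + v_s) = 649.2 Hz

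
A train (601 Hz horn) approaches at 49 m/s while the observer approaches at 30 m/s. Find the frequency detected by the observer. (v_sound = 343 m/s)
f_obs = f·(v + v_o)/(v − v_s) = 762.5 Hz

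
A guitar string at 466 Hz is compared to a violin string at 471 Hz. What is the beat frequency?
5 Hz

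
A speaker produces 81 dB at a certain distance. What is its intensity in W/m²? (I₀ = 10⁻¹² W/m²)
I = I₀·10^(β/10) = 1.26 × 10⁻⁴ W/m²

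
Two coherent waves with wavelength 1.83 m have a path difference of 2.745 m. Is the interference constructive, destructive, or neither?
destructive — path difference = 1.5λ, an odd multiple of λ/2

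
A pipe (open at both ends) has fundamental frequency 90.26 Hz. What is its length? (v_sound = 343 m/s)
L = v/(2f₁) = 1.9 m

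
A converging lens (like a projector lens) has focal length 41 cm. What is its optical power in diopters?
P = 1/f = 2.439 D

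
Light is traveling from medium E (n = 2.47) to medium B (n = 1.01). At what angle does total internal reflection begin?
θc = arcsin(n₂/n₁) = 24.14°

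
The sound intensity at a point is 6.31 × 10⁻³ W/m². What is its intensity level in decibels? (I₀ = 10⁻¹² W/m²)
β = 10·log₁₀(I/I₀) = 98 dB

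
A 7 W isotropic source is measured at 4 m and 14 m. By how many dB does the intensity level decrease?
Δβ = 20·log₁₀(r₂/r₁) = 10.88 dB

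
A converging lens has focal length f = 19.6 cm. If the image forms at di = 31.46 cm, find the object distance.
1/do = 1/f − 1/di → do = 51.99 cm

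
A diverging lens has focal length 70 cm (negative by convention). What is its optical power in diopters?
P = 1/f = -1.429 D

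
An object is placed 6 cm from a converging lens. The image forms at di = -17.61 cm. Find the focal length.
1/f = 1/do + 1/di → f = 9.101 cm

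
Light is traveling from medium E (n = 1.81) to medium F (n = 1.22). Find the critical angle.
θc = arcsin(n₂/n₁) = 42.38°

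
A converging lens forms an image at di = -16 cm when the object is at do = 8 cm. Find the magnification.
M = −di/do = 2 (upright image)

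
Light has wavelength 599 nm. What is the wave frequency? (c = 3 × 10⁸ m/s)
f = c/λ = 5.008 × 10¹⁴ Hz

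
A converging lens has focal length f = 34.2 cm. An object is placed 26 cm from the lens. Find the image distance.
1/di = 1/f − 1/do → di = -108.4 cm (virtual image)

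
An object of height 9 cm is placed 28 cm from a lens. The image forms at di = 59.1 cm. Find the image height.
hi = (-di/do) × ho = -19 cm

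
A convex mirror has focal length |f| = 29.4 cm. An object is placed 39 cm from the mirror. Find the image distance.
f = −29.4 cm (convex); 1/di = 1/f − 1/do → di = -16.76 cm (virtual image, behind mirror)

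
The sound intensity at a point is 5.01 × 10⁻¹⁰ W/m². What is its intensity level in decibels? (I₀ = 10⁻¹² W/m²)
β = 10·log₁₀(I/I₀) = 27 dB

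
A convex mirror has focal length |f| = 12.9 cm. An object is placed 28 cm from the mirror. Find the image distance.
f = −12.9 cm (convex); 1/di = 1/f − 1/do → di = -8.831 cm (virtual image, behind mirror)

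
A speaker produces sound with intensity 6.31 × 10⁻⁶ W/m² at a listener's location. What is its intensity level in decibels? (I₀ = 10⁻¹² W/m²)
β = 10·log₁₀(I/I₀) = 68 dB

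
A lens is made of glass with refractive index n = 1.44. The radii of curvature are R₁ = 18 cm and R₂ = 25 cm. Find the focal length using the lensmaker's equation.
1/f = (n − 1)(1/R₁ − 1/R₂) → f = 146.1 cm (converging lens)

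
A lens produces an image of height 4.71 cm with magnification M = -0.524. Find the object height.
ho = |hi|/|M| = 8.989 cm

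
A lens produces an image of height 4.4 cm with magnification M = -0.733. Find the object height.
ho = |hi|/|M| = 6.003 cm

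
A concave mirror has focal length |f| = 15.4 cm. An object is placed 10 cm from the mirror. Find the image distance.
f = +15.4 cm (concave); 1/di = 1/f − 1/do → di = -28.52 cm (virtual image, behind mirror)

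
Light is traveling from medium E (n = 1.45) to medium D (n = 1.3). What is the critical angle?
θc = arcsin(n₂/n₁) = 63.71°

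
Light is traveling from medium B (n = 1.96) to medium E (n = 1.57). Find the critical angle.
θc = arcsin(n₂/n₁) = 53.23°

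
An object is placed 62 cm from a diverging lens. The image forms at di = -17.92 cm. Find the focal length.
1/f = 1/do + 1/di → f = -25.21 cm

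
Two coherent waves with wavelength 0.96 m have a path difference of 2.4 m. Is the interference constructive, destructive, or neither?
destructive — path difference = 2.5λ, an odd multiple of λ/2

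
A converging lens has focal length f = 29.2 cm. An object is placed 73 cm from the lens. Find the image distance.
1/di = 1/f − 1/do → di = 48.67 cm (real image)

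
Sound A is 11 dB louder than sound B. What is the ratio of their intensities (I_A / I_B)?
I_A/I_B = 10^(Δβ/10) = 12.59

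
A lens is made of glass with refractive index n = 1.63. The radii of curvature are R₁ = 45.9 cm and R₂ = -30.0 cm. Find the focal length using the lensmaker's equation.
1/f = (n − 1)(1/R₁ − 1/R₂) → f = 28.8 cm (converging lens)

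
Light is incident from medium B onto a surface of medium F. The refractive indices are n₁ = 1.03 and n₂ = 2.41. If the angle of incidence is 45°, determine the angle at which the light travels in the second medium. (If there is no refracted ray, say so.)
sin θ₂ = (n₁/n₂)·sin θ₁ = 0.3022 → θ₂ = 17.59°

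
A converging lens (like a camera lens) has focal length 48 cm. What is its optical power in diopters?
P = 1/f = 2.083 D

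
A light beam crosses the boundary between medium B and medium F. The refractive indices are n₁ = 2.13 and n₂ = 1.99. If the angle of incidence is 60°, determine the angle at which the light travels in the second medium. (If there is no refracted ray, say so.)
sin θ₂ = (n₁/n₂)·sin θ₁ = 0.927 → θ₂ = 67.96°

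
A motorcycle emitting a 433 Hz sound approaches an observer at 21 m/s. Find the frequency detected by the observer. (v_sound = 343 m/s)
f_obs = f·v/(v − v_s) = 461.2 Hz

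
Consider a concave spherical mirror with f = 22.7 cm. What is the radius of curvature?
R = 2|f| = 45.4 cm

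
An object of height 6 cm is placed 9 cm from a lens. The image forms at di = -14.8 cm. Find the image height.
hi = (-di/do) × ho = 9.867 cm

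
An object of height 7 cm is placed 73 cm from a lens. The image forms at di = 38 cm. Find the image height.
hi = (-di/do) × ho = -3.644 cm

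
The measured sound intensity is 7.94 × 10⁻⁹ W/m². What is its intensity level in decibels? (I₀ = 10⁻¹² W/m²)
β = 10·log₁₀(I/I₀) = 39 dB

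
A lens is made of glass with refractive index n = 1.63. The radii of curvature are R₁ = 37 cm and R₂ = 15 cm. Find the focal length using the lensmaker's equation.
1/f = (n − 1)(1/R₁ − 1/R₂) → f = -40.04 cm (diverging lens)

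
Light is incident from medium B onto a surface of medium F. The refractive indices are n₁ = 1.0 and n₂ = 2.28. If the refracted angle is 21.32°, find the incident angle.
sin θ₁ = (n₂/n₁)·sin θ₂ → θ₁ = 55.99°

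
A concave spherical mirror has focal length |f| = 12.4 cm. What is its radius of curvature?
R = 2|f| = 24.8 cm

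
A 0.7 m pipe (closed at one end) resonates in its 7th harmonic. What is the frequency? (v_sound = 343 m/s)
fₙ = nv/(4L) = 857.5 Hz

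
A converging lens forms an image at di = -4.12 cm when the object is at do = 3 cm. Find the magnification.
M = −di/do = 1.373 (upright image)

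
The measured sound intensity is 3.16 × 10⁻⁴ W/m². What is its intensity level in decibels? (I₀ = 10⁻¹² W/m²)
β = 10·log₁₀(I/I₀) = 85 dB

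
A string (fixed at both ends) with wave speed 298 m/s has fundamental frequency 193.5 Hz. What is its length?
L = v/(2f₁) = 0.77 m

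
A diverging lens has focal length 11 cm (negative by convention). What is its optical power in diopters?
P = 1/f = -9.091 D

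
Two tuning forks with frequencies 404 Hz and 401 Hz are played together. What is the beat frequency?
3 Hz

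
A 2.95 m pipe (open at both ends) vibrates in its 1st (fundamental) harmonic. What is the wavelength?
λₙ = 2L/n = 5.9 m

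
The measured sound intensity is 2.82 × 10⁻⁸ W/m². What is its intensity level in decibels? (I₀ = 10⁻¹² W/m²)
β = 10·log₁₀(I/I₀) = 44.5 dB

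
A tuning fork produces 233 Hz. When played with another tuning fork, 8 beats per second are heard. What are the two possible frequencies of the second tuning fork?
f₂ = 233 ± 8 Hz → 241 Hz or 225 Hz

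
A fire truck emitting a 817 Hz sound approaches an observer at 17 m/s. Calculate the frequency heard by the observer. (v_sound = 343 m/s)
f_obs = f·v/(v − v_s) = 859.6 Hz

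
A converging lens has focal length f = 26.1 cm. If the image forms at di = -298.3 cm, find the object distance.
1/do = 1/f − 1/di → do = 24 cm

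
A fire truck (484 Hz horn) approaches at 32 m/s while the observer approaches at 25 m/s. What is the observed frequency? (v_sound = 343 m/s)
f_obs = f·(v + v_o)/(v − v_s) = 572.7 Hz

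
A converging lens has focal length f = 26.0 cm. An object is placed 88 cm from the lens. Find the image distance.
1/di = 1/f − 1/do → di = 36.9 cm (real image)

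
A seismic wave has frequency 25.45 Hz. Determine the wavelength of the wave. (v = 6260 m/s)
λ = v/f = 246 m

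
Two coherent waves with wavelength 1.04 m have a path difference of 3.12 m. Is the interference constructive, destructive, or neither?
constructive — path difference = 3λ, a whole number of wavelengths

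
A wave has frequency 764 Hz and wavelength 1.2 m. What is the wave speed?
v = fλ = 916.8 m/s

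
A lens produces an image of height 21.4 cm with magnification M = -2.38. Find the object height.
ho = |hi|/|M| = 8.992 cm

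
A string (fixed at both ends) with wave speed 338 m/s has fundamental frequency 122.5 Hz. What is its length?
L = v/(2f₁) = 1.38 m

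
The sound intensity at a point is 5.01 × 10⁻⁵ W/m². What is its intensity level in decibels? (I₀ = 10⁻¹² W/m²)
β = 10·log₁₀(I/I₀) = 77 dB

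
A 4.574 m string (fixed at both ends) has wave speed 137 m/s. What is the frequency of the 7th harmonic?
fₙ = nv/(2L) = 104.8 Hz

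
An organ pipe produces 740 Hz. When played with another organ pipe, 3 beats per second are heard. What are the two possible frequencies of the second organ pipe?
f₂ = 740 ± 3 Hz → 743 Hz or 737 Hz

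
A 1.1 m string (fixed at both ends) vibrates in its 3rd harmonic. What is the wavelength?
λₙ = 2L/n = 0.7333 m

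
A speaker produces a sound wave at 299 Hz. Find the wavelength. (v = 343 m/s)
λ = v/f = 1.147 m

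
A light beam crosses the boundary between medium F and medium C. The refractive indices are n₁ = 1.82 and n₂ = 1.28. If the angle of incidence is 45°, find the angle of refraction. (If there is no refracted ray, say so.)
sin θ₂ = (n₁/n₂)·sin θ₁ = 1.005 > 1, so there is no refracted ray — the light undergoes total internal reflection.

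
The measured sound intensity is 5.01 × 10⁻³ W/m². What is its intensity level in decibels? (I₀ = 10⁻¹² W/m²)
β = 10·log₁₀(I/I₀) = 97 dB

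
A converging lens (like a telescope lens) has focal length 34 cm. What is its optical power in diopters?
P = 1/f = 2.941 D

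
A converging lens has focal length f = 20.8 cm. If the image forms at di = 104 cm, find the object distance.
1/do = 1/f − 1/di → do = 26 cm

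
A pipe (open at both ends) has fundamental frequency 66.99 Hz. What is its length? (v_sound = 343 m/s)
L = v/(2f₁) = 2.56 m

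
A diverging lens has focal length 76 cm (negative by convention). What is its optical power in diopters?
P = 1/f = -1.316 D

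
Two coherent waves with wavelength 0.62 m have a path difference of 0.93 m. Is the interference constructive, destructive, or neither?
destructive — path difference = 1.5λ, an odd multiple of λ/2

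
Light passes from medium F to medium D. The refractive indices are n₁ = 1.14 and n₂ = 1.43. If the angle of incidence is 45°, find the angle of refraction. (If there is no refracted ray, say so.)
sin θ₂ = (n₁/n₂)·sin θ₁ = 0.5637 → θ₂ = 34.31°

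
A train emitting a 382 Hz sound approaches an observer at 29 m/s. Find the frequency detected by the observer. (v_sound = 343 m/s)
f_obs = f·v/(v − v_s) = 417.3 Hz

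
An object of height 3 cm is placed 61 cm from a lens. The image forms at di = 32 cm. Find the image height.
hi = (-di/do) × ho = -1.574 cm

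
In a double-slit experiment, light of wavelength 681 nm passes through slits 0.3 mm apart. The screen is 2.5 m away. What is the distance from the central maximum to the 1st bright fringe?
y = mλL/d = 5.675 mm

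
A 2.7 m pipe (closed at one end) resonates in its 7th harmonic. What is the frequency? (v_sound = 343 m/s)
fₙ = nv/(4L) = 222.3 Hz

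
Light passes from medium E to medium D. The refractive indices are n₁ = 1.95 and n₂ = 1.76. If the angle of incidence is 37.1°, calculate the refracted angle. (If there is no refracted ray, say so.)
sin θ₂ = (n₁/n₂)·sin θ₁ = 0.6683 → θ₂ = 41.94°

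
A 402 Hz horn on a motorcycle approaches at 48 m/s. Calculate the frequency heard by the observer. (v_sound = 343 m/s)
f_obs = f·v/(v − v_s) = 467.4 Hz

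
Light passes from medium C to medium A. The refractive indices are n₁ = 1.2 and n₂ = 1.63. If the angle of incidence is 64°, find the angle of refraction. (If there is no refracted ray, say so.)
sin θ₂ = (n₁/n₂)·sin θ₁ = 0.6617 → θ₂ = 41.43°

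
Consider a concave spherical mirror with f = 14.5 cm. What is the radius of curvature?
R = 2|f| = 29 cm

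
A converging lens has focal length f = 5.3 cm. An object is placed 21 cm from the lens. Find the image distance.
1/di = 1/f − 1/do → di = 7.089 cm (real image)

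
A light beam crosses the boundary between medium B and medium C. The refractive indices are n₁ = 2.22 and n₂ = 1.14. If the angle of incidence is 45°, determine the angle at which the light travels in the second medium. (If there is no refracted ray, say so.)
sin θ₂ = (n₁/n₂)·sin θ₁ = 1.377 > 1, so there is no refracted ray — the light undergoes total internal reflection.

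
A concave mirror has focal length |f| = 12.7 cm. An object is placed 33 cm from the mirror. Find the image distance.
f = +12.7 cm (concave); 1/di = 1/f − 1/do → di = 20.65 cm (real image, in front of mirror)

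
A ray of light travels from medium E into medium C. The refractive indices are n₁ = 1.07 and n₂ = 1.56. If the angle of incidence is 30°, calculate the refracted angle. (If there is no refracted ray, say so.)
sin θ₂ = (n₁/n₂)·sin θ₁ = 0.3429 → θ₂ = 20.06°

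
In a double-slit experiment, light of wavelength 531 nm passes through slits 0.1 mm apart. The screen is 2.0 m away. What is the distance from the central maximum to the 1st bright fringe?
y = mλL/d = 10.62 mm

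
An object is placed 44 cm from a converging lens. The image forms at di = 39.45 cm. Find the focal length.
1/f = 1/do + 1/di → f = 20.8 cm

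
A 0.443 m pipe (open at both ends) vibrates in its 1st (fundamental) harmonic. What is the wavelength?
λₙ = 2L/n = 0.886 m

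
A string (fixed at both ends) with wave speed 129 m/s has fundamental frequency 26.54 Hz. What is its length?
L = v/(2f₁) = 2.43 m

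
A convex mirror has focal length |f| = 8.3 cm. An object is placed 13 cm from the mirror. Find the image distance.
f = −8.3 cm (convex); 1/di = 1/f − 1/do → di = -5.066 cm (virtual image, behind mirror)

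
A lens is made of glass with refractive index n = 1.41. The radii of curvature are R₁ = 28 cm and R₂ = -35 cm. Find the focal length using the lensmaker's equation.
1/f = (n − 1)(1/R₁ − 1/R₂) → f = 37.94 cm (converging lens)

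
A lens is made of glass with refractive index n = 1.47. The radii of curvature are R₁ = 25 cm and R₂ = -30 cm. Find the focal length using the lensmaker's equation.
1/f = (n − 1)(1/R₁ − 1/R₂) → f = 29.01 cm (converging lens)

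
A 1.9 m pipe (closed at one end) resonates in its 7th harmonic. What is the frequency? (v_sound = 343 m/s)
fₙ = nv/(4L) = 315.9 Hz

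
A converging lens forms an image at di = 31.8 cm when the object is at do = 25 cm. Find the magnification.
M = −di/do = -1.272 (inverted image)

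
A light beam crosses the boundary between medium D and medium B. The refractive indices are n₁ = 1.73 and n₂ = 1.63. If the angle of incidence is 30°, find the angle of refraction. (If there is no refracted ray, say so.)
sin θ₂ = (n₁/n₂)·sin θ₁ = 0.5307 → θ₂ = 32.05°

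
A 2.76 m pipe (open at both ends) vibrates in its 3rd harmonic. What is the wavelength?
λₙ = 2L/n = 1.84 m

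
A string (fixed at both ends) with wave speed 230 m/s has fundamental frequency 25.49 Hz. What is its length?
L = v/(2f₁) = 4.512 m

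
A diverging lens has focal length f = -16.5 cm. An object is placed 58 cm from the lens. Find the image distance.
1/di = 1/f − 1/do → di = -12.85 cm (virtual image)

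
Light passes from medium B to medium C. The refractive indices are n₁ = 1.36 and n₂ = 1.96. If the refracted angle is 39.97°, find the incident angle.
sin θ₁ = (n₂/n₁)·sin θ₂ → θ₁ = 67.79°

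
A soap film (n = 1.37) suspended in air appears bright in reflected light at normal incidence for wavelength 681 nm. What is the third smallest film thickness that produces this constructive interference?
2nt = (m − ½)λ with m = 3 → t = (m − ½)λ/(2n) = 621.4 nm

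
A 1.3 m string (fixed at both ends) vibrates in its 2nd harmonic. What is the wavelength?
λₙ = 2L/n = 1.3 m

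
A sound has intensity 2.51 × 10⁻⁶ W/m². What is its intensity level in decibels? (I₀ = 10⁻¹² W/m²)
β = 10·log₁₀(I/I₀) = 64 dB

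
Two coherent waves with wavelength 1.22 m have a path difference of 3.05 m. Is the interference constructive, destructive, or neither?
destructive — path difference = 2.5λ, an odd multiple of λ/2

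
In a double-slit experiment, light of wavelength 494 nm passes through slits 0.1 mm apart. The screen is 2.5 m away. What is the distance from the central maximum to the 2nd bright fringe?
y = mλL/d = 24.7 mm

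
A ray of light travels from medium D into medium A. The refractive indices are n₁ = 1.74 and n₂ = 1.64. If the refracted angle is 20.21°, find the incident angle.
sin θ₁ = (n₂/n₁)·sin θ₂ → θ₁ = 19°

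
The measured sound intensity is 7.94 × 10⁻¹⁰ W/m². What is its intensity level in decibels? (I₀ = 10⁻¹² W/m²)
β = 10·log₁₀(I/I₀) = 29 dB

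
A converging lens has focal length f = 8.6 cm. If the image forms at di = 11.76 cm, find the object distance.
1/do = 1/f − 1/di → do = 32.01 cm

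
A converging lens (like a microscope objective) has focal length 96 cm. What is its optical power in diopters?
P = 1/f = 1.042 D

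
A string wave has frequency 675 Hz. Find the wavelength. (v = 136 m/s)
λ = v/f = 0.2015 m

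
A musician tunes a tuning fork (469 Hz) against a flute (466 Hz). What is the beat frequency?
3 Hz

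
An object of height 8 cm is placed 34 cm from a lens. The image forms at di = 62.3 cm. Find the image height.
hi = (-di/do) × ho = -14.66 cm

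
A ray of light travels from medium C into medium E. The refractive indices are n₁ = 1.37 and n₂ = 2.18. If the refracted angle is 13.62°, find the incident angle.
sin θ₁ = (n₂/n₁)·sin θ₂ → θ₁ = 22.01°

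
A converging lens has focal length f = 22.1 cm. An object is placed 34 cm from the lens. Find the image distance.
1/di = 1/f − 1/do → di = 63.14 cm (real image)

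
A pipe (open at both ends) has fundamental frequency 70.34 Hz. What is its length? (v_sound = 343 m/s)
L = v/(2f₁) = 2.438 m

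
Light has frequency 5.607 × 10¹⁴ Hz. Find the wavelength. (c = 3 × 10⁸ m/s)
λ = c/f = 535 nm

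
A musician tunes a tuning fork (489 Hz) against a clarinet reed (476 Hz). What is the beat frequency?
13 Hz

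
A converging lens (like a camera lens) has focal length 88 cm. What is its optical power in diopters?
P = 1/f = 1.136 D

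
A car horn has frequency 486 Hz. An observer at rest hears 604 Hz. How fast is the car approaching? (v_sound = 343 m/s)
v_s = v·(1 − f/f_obs) = 67.01 m/s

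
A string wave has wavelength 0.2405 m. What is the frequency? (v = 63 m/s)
f = v/λ = 262 Hz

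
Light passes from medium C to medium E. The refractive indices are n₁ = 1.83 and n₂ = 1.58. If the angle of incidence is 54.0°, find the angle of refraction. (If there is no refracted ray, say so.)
sin θ₂ = (n₁/n₂)·sin θ₁ = 0.937 → θ₂ = 69.56°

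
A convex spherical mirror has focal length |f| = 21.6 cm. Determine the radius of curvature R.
R = 2|f| = 43.2 cm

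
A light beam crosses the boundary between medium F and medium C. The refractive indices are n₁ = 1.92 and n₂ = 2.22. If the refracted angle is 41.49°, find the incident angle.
sin θ₁ = (n₂/n₁)·sin θ₂ → θ₁ = 50°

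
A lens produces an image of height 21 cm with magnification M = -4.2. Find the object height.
ho = |hi|/|M| = 5 cm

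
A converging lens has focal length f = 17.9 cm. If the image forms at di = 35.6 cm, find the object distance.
1/do = 1/f − 1/di → do = 36 cm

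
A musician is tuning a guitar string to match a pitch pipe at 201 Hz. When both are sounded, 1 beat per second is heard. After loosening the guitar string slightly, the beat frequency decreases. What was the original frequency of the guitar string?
202 Hz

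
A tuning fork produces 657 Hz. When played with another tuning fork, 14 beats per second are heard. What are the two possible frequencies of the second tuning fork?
f₂ = 657 ± 14 Hz → 671 Hz or 643 Hz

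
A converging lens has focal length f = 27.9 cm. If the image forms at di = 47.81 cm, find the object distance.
1/do = 1/f − 1/di → do = 67 cm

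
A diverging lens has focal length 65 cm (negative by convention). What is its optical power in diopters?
P = 1/f = -1.538 D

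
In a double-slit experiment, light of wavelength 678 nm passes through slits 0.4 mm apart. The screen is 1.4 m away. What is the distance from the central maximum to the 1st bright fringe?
y = mλL/d = 2.373 mm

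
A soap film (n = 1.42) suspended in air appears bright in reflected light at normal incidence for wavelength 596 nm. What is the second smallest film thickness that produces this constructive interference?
2nt = (m − ½)λ with m = 2 → t = (m − ½)λ/(2n) = 314.8 nm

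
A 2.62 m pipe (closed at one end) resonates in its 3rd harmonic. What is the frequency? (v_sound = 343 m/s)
fₙ = nv/(4L) = 98.19 Hz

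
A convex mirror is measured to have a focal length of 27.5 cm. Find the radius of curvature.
R = 2|f| = 55 cm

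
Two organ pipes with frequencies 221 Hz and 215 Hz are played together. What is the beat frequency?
6 Hz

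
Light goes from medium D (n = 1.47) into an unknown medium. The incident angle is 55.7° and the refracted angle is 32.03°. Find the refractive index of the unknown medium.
n₂ = n₁·sin θ₁ / sin θ₂ = 2.29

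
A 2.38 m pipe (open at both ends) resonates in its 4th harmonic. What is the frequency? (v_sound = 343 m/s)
fₙ = nv/(2L) = 288.2 Hz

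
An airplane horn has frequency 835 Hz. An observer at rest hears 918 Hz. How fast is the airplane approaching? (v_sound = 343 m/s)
v_s = v·(1 − f/f_obs) = 31.01 m/s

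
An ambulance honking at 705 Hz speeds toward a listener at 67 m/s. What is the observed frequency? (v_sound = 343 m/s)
f_obs = f·v/(v − v_s) = 876.1 Hz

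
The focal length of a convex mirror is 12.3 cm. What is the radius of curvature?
R = 2|f| = 24.6 cm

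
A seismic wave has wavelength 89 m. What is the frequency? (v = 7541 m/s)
f = v/λ = 84.73 Hz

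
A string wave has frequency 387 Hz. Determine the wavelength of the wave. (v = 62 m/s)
λ = v/f = 0.1602 m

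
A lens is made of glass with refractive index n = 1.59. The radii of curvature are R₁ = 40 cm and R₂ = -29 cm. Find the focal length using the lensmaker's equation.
1/f = (n − 1)(1/R₁ − 1/R₂) → f = 28.49 cm (converging lens)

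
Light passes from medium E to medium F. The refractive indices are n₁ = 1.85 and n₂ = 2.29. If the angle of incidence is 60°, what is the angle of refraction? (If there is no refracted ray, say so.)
sin θ₂ = (n₁/n₂)·sin θ₁ = 0.6996 → θ₂ = 44.4°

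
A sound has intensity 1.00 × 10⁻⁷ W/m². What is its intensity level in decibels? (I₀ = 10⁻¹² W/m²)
β = 10·log₁₀(I/I₀) = 50 dB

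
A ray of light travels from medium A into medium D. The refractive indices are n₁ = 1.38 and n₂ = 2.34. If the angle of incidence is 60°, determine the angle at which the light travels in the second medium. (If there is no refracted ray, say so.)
sin θ₂ = (n₁/n₂)·sin θ₁ = 0.5107 → θ₂ = 30.71°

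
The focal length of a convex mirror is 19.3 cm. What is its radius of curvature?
R = 2|f| = 38.6 cm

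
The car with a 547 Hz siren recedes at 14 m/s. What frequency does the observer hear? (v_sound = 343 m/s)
f_obs = f·v/(v + v_s) = 525.5 Hz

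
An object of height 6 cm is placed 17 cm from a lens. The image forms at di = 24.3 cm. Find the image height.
hi = (-di/do) × ho = -8.576 cm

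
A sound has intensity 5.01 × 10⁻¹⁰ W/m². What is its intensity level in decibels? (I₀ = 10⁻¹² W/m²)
β = 10·log₁₀(I/I₀) = 27 dB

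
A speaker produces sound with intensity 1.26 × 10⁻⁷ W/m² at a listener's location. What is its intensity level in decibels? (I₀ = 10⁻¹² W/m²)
β = 10·log₁₀(I/I₀) = 51 dB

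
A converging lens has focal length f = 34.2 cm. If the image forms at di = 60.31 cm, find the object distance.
1/do = 1/f − 1/di → do = 79 cm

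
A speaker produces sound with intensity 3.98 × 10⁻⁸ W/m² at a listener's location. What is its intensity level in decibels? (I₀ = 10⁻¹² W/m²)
β = 10·log₁₀(I/I₀) = 46 dB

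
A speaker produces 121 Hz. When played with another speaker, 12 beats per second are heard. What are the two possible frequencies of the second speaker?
f₂ = 121 ± 12 Hz → 133 Hz or 109 Hz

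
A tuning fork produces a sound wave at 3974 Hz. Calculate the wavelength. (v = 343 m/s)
λ = v/f = 0.08631 m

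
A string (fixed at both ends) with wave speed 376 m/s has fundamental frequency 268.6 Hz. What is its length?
L = v/(2f₁) = 0.6999 m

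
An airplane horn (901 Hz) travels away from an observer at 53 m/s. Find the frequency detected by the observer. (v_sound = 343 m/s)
f_obs = f·v/(v + v_s) = 780.4 Hz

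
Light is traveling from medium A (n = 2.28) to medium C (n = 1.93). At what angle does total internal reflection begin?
θc = arcsin(n₂/n₁) = 57.83°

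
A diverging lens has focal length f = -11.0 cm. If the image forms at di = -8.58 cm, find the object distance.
1/do = 1/f − 1/di → do = 39 cm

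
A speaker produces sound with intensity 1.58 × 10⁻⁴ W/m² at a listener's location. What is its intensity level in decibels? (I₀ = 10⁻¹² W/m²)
β = 10·log₁₀(I/I₀) = 81.99 dB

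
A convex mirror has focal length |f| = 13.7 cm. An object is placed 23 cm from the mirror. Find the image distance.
f = −13.7 cm (convex); 1/di = 1/f − 1/do → di = -8.586 cm (virtual image, behind mirror)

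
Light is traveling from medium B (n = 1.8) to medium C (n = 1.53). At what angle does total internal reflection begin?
θc = arcsin(n₂/n₁) = 58.21°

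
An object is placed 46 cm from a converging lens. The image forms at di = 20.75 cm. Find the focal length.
1/f = 1/do + 1/di → f = 14.3 cm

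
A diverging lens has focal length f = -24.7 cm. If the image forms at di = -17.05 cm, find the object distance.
1/do = 1/f − 1/di → do = 55.05 cm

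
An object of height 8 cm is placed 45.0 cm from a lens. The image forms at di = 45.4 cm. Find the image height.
hi = (-di/do) × ho = -8.071 cm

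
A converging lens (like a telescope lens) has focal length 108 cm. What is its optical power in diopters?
P = 1/f = 0.9259 D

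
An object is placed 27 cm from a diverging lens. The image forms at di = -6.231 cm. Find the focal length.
1/f = 1/do + 1/di → f = -8.1 cm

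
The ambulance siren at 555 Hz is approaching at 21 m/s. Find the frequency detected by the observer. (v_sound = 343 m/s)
f_obs = f·v/(v − v_s) = 591.2 Hz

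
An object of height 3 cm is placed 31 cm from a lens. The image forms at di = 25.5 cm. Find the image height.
hi = (-di/do) × ho = -2.468 cm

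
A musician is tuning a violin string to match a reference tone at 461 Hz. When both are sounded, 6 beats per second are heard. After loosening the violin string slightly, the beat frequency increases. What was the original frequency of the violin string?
455 Hz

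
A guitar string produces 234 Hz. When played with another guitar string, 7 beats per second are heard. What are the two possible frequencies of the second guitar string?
f₂ = 234 ± 7 Hz → 241 Hz or 227 Hz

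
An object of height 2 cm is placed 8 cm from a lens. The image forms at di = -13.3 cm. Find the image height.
hi = (-di/do) × ho = 3.325 cm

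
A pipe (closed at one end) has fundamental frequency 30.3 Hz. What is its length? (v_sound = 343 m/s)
L = v/(4f₁) = 2.83 m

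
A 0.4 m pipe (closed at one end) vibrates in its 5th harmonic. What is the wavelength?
λₙ = 4L/n = 0.32 m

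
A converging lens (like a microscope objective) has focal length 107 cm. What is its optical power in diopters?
P = 1/f = 0.9346 D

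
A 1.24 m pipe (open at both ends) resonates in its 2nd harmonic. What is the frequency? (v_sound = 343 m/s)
fₙ = nv/(2L) = 276.6 Hz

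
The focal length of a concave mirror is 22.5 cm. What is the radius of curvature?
R = 2|f| = 45 cm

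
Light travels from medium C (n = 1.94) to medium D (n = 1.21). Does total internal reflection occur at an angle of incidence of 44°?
θc = arcsin(n₂/n₁) = 38.59°; 44° > θc, so yes — total internal reflection.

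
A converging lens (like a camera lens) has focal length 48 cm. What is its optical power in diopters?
P = 1/f = 2.083 D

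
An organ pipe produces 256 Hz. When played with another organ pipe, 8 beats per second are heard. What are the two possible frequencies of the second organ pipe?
f₂ = 256 ± 8 Hz → 264 Hz or 248 Hz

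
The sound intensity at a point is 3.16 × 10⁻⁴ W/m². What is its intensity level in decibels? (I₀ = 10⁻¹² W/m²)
β = 10·log₁₀(I/I₀) = 85 dB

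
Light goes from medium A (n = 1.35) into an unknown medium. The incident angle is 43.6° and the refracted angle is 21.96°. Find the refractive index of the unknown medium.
n₂ = n₁·sin θ₁ / sin θ₂ = 2.49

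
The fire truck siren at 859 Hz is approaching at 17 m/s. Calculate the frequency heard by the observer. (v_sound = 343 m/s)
f_obs = f·v/(v − v_s) = 903.8 Hz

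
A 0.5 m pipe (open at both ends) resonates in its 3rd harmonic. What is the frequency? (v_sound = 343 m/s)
fₙ = nv/(2L) = 1029 Hz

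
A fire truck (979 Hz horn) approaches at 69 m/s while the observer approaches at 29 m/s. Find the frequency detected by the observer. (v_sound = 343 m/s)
f_obs = f·(v + v_o)/(v − v_s) = 1329 Hz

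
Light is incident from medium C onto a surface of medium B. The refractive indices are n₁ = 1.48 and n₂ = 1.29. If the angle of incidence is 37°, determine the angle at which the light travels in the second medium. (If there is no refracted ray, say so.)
sin θ₂ = (n₁/n₂)·sin θ₁ = 0.6905 → θ₂ = 43.67°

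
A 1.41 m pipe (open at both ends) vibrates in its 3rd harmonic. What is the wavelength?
λₙ = 2L/n = 0.94 m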